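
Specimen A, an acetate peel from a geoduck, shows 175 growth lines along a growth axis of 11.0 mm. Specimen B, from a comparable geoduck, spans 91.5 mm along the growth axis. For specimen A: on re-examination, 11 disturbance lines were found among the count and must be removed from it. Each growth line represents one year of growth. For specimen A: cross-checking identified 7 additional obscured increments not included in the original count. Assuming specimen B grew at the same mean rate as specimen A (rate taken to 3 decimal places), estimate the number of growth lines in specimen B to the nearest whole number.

Specimen A: adjusted count: 175 − 11 + 7 = 171 growth lines.
A: Mean rate = 11.0 mm / 171 years ≈ 0.064 mm/yr.
For B, 91.5 / 0.064 = 1429.69 years ≈ 1430 growth lines.

1430 growth lines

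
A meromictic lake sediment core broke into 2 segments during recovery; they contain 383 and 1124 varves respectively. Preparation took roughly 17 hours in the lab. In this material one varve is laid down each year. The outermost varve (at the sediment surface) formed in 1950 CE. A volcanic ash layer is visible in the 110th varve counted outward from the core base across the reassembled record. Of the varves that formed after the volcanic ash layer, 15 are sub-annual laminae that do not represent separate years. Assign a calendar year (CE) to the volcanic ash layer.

568 CE

Total varves = 383 + 1124 = 1507.
1507 − 110 = 1397 varves lie beyond the volcanic ash layer toward the sediment surface.
1397 − 15 false = 1382 true varves after the volcanic ash layer.
1950 − 1382 = 568 CE.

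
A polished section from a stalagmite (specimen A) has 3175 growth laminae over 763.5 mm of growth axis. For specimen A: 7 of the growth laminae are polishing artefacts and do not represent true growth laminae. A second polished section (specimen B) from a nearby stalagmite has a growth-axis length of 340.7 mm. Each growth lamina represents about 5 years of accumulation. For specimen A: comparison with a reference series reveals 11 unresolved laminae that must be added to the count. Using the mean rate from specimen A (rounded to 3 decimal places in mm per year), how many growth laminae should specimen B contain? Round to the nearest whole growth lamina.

1420 growth laminae

Specimen A: after corrections the count is 3175 − 7 + 11 = 3179 growth laminae.
Specimen A: 3179 growth laminae at 5 years each span 3179 × 5 = 15895 years.
A: Mean rate = 763.5 mm / 15895 years ≈ 0.048 mm per year.
B spans 340.7 / 0.048 = 7097.92 years; at 5 years per growth lamina that is 7097.92 / 5 ≈ 1420 growth laminae.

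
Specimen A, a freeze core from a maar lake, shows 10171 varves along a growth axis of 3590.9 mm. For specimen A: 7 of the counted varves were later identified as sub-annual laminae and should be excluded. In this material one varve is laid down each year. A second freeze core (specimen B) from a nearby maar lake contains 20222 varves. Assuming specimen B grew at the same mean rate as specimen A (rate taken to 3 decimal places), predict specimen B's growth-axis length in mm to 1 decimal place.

Specimen A: after corrections the count is 10171 − 7 = 10164 varves.
A: Mean rate = 3590.9 mm / 10164 years ≈ 0.353 mm per year.
B's length ≈ 0.353 × 20222 = 7138.4 mm.

7138.4 mm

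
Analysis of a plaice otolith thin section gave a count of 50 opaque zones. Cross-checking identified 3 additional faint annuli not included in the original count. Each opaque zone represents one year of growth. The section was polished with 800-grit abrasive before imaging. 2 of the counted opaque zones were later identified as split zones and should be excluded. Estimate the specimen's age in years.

Adjusted count: 50 − 2 + 3 = 51 opaque zones.
With a one-to-one opaque zone periodicity this is 51 years.

51 years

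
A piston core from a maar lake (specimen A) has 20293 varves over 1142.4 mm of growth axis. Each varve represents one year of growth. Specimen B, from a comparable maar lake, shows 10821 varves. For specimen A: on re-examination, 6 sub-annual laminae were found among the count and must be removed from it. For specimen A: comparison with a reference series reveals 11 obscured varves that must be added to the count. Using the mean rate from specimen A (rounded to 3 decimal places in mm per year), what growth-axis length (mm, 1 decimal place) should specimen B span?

Specimen A: true varve count = 20293 − 6 + 11 = 20298.
A: Mean rate = 1142.4 mm / 20298 years ≈ 0.056 mm/year.
B's length ≈ 0.056 × 10821 = 606.0 mm.

606.0 mm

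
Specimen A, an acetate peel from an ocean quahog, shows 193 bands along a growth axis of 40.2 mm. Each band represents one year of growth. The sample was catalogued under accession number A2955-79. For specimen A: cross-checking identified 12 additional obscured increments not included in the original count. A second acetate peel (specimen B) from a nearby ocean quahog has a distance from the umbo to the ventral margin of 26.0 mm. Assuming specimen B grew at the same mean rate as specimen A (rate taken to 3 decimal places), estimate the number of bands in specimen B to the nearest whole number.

133 bands

Specimen A: after corrections the count is 193 + 12 = 205 bands.
A: 40.2 mm over 205 years gives 40.2 / 205 ≈ 0.196 mm/year.
B spans 26.0 / 0.196 = 132.65 years ≈ 133 bands.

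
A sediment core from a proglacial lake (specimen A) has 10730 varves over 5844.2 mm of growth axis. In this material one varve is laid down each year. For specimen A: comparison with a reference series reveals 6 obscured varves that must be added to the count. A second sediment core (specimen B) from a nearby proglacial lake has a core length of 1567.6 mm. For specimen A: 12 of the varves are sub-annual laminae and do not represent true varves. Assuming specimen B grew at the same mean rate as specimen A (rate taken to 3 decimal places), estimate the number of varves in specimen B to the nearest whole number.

2876 varves

Specimen A: after corrections the count is 10730 − 12 + 6 = 10724 varves.
A: Mean rate = 5844.2 mm / 10724 years ≈ 0.545 mm per year.
B spans 1567.6 / 0.545 = 2876.33 years ≈ 2876 varves.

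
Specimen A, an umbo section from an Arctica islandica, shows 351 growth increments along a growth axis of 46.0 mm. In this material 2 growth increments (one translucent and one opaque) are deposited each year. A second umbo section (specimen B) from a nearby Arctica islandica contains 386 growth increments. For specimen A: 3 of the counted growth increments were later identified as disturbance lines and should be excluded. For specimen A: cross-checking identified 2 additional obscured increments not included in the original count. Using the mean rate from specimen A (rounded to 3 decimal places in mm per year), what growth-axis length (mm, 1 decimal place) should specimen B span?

50.8 mm

Specimen A: after corrections the count is 351 − 3 + 2 = 350 growth increments.
Specimen A: dividing by 2 growth increments per year: 350 / 2 = 175 years.
A: Mean rate = 46.0 mm / 175 years ≈ 0.263 mm per year.
Specimen B: with 2 growth increments per year, 386 / 2 = 193 years. B's length ≈ 0.263 × 193 = 50.8 mm.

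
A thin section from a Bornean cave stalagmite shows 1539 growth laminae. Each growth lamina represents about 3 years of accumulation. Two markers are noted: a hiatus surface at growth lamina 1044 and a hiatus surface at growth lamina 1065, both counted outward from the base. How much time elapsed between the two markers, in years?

1065 − 1044 = 21 growth laminae lie between the two events.
21 growth laminae at 3 years each span 21 × 3 = 63 years.

63 yr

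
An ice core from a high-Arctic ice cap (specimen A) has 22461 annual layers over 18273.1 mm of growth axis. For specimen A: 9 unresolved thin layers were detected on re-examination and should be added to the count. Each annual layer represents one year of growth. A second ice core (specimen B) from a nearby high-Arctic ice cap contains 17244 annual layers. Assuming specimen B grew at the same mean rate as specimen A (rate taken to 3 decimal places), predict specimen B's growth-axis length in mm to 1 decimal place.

Specimen A: correcting the raw count gives 22461 + 9 = 22470 true annual layers.
A: Extension rate ≈ 18273.1 / 22470 = 0.813 mm/yr.
B's length ≈ 0.813 × 17244 = 14019.4 mm.

14019.4 mm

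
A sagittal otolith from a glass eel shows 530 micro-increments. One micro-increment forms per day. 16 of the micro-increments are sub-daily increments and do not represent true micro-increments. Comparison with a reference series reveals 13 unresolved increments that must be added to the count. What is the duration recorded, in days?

After corrections the count is 530 − 16 + 13 = 527 micro-increments.
At one micro-increment per day, that is 527 days.

527 d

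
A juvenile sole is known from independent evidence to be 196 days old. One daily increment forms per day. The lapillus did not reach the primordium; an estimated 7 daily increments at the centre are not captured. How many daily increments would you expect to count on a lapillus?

Expected daily increments over 196 days: 196.
196 − 7 missed = 189 daily increments expected in the prepared section.

189 daily increments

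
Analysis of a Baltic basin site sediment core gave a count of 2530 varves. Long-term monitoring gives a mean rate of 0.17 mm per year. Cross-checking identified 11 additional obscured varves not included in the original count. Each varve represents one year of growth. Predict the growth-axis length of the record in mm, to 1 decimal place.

After corrections the count is 2530 + 11 = 2541 varves.
Length ≈ 0.17 × 2541 = 432.0 mm.

432.0 mm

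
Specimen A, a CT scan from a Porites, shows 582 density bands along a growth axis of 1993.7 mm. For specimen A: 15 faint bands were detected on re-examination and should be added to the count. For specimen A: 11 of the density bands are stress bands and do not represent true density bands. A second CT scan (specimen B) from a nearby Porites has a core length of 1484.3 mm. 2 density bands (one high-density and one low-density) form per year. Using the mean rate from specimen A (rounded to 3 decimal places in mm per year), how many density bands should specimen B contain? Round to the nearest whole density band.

Specimen A: after corrections the count is 582 − 11 + 15 = 586 density bands.
Specimen A: dividing by 2 density bands per year: 586 / 2 = 293 years.
A: Extension rate ≈ 1993.7 / 293 = 6.804 mm per year.
B spans 1484.3 / 6.804 = 218.15 years; at 2 density bands per year that is 218.15 × 2 ≈ 436 density bands.

436 density bands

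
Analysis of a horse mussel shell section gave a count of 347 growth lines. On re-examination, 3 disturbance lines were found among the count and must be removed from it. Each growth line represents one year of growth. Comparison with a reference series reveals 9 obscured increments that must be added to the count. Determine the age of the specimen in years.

Adjusted count: 347 − 3 + 9 = 353 growth lines.
One growth line per year makes the duration 353 years.

353 years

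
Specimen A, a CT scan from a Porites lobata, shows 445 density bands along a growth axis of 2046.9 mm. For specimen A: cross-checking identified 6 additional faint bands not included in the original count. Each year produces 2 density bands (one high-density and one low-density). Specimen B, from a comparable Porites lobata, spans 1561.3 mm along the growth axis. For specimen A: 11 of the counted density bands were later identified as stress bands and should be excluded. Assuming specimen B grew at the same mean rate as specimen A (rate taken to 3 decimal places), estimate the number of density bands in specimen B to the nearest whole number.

336 density bands

Specimen A: true density band count = 445 − 11 + 6 = 440.
Specimen A: dividing by 2 density bands per year: 440 / 2 = 220 years.
A: Mean rate = 2046.9 mm / 220 years ≈ 9.304 mm/year.
For B, 1561.3 / 9.304 = 167.81 years; at 2 density bands per year that is 167.81 × 2 ≈ 336 density bands.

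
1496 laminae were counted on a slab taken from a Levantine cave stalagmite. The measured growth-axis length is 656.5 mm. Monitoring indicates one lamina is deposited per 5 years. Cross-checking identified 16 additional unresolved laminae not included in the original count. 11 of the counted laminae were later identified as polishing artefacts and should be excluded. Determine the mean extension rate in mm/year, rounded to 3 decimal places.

Adjusted count: 1496 − 11 + 16 = 1501 laminae.
Multiplying by 5 years per lamina: 1501 × 5 = 7505 years.
656.5 mm over 7505 years gives 656.5 / 7505 ≈ 0.087 mm/year.

0.087 mm/year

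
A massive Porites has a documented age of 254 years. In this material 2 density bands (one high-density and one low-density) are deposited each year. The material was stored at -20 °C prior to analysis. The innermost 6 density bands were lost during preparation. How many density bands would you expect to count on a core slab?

502 density bands

With 2 density bands per year, 254 years would produce 254 × 2 = 508 density bands.
Subtracting the 6 density bands not captured gives 508 − 6 = 502 density bands in the record.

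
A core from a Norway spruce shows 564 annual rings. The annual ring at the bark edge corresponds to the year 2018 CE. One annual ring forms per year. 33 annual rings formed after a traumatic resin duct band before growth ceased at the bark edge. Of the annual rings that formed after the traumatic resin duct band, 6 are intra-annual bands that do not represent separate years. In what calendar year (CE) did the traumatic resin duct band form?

33 annual rings formed after the traumatic resin duct band.
33 − 6 false = 27 true annual rings after the traumatic resin duct band.
Counting back 27 years from 2018 CE places the traumatic resin duct band in 2018 − 27 = 1991 CE.

1991 CE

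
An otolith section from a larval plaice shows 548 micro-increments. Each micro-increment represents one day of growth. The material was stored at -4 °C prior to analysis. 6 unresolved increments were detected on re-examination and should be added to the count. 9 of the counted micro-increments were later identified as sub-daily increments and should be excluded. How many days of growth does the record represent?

True micro-increment count = 548 − 9 + 6 = 545.
At one micro-increment per day, that is 545 days.

545 days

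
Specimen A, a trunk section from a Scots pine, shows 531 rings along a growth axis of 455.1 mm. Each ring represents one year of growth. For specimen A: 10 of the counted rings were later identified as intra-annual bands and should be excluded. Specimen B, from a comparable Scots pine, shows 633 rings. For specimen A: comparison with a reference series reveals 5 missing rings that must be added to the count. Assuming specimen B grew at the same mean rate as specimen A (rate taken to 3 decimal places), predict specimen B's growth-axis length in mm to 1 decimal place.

Specimen A: true ring count = 531 − 10 + 5 = 526.
A: 455.1 mm over 526 years gives 455.1 / 526 ≈ 0.865 mm/yr.
Length of B = 0.865 × 633 = 547.5 mm.

547.5 mm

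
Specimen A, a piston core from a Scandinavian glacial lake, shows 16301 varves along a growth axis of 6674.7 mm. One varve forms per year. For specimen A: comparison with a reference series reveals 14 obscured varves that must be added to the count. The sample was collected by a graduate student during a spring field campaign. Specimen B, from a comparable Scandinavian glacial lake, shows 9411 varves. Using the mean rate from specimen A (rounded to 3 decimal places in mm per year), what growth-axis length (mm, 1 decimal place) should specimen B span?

3849.1 mm

Specimen A: correcting the raw count gives 16301 + 14 = 16315 true varves.
A: Mean rate = 6674.7 mm / 16315 years ≈ 0.409 mm/yr.
B's length ≈ 0.409 × 9411 = 3849.1 mm.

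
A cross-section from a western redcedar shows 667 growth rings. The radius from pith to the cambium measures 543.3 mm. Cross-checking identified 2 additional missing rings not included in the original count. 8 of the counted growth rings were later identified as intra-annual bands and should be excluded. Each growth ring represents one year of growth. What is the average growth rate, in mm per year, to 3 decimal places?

0.822 mm per year

Adjusted count: 667 − 8 + 2 = 661 growth rings.
Mean rate = 543.3 mm / 661 years ≈ 0.822 mm per year.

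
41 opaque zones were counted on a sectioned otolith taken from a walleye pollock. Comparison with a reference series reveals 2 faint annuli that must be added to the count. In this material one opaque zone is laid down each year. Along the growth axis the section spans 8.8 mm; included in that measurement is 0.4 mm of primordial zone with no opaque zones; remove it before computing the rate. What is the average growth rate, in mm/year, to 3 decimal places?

0.195 mm/year

Correcting the raw count gives 41 + 2 = 43 true opaque zones.
The growth record spans 8.8 − 0.4 = 8.4 mm.
Extension rate ≈ 8.4 / 43 = 0.195 mm/year.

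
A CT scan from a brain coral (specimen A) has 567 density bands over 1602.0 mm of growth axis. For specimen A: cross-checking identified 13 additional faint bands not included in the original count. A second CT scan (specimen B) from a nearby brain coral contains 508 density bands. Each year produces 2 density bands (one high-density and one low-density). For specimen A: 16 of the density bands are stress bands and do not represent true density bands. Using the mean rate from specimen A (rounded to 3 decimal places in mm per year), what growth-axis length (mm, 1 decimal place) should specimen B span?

1443.0 mm

Specimen A: adjusted count: 567 − 16 + 13 = 564 density bands.
Specimen A: with 2 density bands per year, 564 / 2 = 282 years.
A: Extension rate ≈ 1602.0 / 282 = 5.681 mm per year.
Specimen B: 508 density bands at 2 per year is 508 / 2 = 254 years. Length of B = 5.681 × 254 = 1443.0 mm.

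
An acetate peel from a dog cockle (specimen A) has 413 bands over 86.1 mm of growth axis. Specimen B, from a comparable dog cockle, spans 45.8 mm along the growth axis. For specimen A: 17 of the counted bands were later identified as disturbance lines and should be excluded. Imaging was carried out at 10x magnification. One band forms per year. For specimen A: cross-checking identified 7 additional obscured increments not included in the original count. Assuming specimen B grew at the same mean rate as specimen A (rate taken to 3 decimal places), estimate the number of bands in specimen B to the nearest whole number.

214 bands

Specimen A: correcting the raw count gives 413 − 17 + 7 = 403 true bands.
A: Mean rate = 86.1 mm / 403 years ≈ 0.214 mm/year.
B spans 45.8 / 0.214 = 214.02 years ≈ 214 bands.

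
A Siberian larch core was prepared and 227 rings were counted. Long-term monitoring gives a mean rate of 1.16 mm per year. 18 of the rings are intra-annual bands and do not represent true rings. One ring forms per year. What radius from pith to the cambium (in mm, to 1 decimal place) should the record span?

242.4 mm

Adjusted count: 227 − 18 = 209 rings.
Predicted length = 1.16 mm/year × 209 years = 242.4 mm.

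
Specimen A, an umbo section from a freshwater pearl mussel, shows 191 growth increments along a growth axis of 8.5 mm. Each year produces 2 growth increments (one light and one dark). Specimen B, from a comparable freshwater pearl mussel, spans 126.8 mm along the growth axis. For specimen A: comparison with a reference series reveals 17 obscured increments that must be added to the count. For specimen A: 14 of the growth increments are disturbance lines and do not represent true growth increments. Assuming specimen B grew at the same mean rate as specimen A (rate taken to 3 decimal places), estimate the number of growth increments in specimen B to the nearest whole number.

Specimen A: after corrections the count is 191 − 14 + 17 = 194 growth increments.
Specimen A: with 2 growth increments per year, 194 / 2 = 97 years.
A: Mean rate = 8.5 mm / 97 years ≈ 0.088 mm per year.
For B, 126.8 / 0.088 = 1440.91 years; at 2 growth increments per year that is 1440.91 × 2 ≈ 2882 growth increments.

2882 growth increments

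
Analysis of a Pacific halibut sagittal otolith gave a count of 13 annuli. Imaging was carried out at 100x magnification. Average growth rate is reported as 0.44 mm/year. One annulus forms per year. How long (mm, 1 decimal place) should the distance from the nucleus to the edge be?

5.7 mm

13 years of growth are recorded.
Length ≈ 0.44 × 13 = 5.7 mm.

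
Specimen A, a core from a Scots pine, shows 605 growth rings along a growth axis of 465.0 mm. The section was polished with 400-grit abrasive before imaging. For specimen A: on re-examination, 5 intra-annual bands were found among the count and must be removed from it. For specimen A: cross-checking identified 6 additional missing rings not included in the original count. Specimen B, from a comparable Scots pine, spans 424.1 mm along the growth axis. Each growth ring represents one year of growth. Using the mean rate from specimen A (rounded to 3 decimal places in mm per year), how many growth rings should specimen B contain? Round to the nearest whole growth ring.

553 growth rings

Specimen A: true growth ring count = 605 − 5 + 6 = 606.
A: Extension rate ≈ 465.0 / 606 = 0.767 mm/year.
Specimen B: 424.1 mm / 0.767 mm per year = 552.93 years ≈ 553 growth rings.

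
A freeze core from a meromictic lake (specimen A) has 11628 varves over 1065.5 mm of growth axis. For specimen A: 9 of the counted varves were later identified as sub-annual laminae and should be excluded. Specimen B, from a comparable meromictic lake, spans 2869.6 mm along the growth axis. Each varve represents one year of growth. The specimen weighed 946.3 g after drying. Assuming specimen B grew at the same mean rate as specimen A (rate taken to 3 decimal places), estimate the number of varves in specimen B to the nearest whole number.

Specimen A: adjusted count: 11628 − 9 = 11619 varves.
A: Extension rate ≈ 1065.5 / 11619 = 0.092 mm/year.
Specimen B: 2869.6 mm / 0.092 mm per year = 31191.30 years ≈ 31191 varves.

31191 varves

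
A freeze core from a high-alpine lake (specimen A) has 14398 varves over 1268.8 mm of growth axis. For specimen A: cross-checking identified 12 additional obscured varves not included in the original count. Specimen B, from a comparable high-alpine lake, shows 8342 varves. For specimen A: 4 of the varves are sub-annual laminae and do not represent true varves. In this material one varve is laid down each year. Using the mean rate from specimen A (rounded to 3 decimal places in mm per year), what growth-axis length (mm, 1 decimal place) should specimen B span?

734.1 mm

Specimen A: correcting the raw count gives 14398 − 4 + 12 = 14406 true varves.
A: Mean rate = 1268.8 mm / 14406 years ≈ 0.088 mm per year.
Length of B = 0.088 × 8342 = 734.1 mm.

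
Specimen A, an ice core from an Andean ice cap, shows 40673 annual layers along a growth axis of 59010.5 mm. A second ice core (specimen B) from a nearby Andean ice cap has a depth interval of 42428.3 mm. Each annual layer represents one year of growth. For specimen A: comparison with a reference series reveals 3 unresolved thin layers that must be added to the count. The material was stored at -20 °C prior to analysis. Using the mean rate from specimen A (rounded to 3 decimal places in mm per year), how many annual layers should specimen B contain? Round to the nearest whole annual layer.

Specimen A: after corrections the count is 40673 + 3 = 40676 annual layers.
A: Mean rate = 59010.5 mm / 40676 years ≈ 1.451 mm/year.
B spans 42428.3 / 1.451 = 29240.73 years ≈ 29241 annual layers.

29241 annual layers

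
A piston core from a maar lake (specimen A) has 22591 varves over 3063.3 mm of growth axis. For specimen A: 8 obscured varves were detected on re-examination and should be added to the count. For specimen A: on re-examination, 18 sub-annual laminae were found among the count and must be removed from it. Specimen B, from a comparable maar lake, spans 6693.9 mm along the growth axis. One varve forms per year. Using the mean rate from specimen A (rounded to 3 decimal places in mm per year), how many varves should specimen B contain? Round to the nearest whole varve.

49220 varves

Specimen A: true varve count = 22591 − 18 + 8 = 22581.
A: 3063.3 mm over 22581 years gives 3063.3 / 22581 ≈ 0.136 mm per year.
B spans 6693.9 / 0.136 = 49219.85 years ≈ 49220 varves.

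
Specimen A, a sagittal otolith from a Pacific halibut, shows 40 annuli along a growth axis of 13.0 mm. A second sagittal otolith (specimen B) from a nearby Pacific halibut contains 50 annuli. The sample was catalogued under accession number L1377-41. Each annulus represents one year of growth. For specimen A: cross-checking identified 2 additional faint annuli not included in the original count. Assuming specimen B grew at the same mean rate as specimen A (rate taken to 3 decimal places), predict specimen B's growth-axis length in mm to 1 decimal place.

Specimen A: adjusted count: 40 + 2 = 42 annuli.
A: 13.0 mm over 42 years gives 13.0 / 42 ≈ 0.310 mm/yr.
Length of B = 0.310 × 50 = 15.5 mm.

15.5 mm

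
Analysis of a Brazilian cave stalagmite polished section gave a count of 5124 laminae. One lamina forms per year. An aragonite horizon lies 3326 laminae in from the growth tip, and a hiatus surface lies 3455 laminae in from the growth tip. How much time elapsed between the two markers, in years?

129 years

The two markers are separated by 3455 − 3326 = 129 laminae.
That is 129 years at one lamina per year.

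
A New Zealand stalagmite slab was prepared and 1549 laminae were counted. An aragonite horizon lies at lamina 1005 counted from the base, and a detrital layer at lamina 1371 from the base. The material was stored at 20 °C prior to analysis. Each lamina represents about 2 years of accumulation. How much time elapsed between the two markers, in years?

732 years

1371 − 1005 = 366 laminae lie between the two events.
Multiplying by 2 years per lamina: 366 × 2 = 732 years.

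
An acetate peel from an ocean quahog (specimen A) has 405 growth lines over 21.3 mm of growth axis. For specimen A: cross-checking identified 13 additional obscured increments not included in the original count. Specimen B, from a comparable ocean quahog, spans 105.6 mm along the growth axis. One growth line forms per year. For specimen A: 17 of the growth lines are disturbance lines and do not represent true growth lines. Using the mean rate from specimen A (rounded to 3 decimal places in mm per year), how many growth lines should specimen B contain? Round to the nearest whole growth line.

Specimen A: adjusted count: 405 − 17 + 13 = 401 growth lines.
A: 21.3 mm over 401 years gives 21.3 / 401 ≈ 0.053 mm/year.
For B, 105.6 / 0.053 = 1992.45 years ≈ 1992 growth lines.

1992 growth lines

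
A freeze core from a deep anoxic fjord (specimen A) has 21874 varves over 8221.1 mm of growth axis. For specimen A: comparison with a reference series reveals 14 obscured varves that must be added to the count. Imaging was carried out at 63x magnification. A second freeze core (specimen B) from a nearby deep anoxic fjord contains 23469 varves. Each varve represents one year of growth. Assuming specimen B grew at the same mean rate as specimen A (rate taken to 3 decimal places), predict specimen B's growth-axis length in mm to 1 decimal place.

8824.3 mm

Specimen A: after corrections the count is 21874 + 14 = 21888 varves.
A: Mean rate = 8221.1 mm / 21888 years ≈ 0.376 mm per year.
Length of B = 0.376 × 23469 = 8824.3 mm.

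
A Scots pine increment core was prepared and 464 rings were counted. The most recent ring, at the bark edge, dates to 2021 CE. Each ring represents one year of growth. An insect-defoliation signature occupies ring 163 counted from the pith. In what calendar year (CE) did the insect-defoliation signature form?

Between ring 163 and the bark edge there are 464 − 163 = 301 rings.
The ring at the bark edge is 2021 CE, so the insect-defoliation signature dates to 2021 − 301 = 1720 CE.

1720 CE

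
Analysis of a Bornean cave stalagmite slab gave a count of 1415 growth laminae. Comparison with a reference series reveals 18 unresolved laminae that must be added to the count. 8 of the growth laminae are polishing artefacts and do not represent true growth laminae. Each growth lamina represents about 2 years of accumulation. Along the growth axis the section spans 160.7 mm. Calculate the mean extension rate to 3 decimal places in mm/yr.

0.056 mm/yr

Correcting the raw count gives 1415 − 8 + 18 = 1425 true growth laminae.
1425 growth laminae at 2 years each span 1425 × 2 = 2850 years.
160.7 mm over 2850 years gives 160.7 / 2850 ≈ 0.056 mm/yr.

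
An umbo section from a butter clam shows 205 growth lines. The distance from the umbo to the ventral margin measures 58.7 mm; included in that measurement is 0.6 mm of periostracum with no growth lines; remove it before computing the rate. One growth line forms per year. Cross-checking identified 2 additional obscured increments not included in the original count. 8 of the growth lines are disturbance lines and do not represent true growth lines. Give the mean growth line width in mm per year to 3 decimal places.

0.292 mm per year

Adjusted count: 205 − 8 + 2 = 199 growth lines.
Removing the 0.6 mm offcut leaves 58.7 − 0.6 = 58.1 mm.
Extension rate ≈ 58.1 / 199 = 0.292 mm per year.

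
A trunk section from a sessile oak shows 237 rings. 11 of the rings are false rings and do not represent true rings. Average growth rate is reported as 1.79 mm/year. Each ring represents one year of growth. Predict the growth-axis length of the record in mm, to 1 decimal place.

Adjusted count: 237 − 11 = 226 rings.
Length ≈ 1.79 × 226 = 404.5 mm.

404.5 mm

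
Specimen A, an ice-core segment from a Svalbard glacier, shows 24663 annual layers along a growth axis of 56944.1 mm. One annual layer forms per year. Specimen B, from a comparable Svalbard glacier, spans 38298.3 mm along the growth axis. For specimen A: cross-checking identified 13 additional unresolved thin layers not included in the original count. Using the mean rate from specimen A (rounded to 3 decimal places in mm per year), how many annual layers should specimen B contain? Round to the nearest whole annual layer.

16594 annual layers

Specimen A: correcting the raw count gives 24663 + 13 = 24676 true annual layers.
A: 56944.1 mm over 24676 years gives 56944.1 / 24676 ≈ 2.308 mm/year.
B spans 38298.3 / 2.308 = 16593.72 years ≈ 16594 annual layers.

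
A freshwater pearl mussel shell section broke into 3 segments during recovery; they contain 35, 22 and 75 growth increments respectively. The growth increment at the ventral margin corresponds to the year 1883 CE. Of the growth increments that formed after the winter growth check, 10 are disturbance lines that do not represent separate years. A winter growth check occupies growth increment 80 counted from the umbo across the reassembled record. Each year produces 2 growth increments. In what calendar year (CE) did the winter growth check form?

Total growth increments = 35 + 22 + 75 = 132.
132 − 80 = 52 growth increments lie beyond the winter growth check toward the ventral margin.
52 − 10 false = 42 true growth increments after the winter growth check.
Dividing by 2 growth increments per year: 42 / 2 = 21 years.
1883 − 21 = 1862 CE.

1862 CE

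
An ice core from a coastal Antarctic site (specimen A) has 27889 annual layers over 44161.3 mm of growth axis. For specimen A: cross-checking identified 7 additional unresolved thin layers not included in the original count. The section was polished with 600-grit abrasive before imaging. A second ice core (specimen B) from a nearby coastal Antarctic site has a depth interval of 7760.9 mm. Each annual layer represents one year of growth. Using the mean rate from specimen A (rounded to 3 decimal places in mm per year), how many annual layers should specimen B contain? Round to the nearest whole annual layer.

4903 annual layers

Specimen A: true annual layer count = 27889 + 7 = 27896.
A: 44161.3 mm over 27896 years gives 44161.3 / 27896 ≈ 1.583 mm/yr.
Specimen B: 7760.9 mm / 1.583 mm per year = 4902.65 years ≈ 4903 annual layers.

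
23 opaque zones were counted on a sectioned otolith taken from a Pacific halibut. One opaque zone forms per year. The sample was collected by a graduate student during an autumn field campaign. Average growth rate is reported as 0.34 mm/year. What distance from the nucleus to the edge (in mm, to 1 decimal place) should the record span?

The record spans 23 years at 0.34 mm per year.
23 years at 0.34 mm/year gives 0.34 × 23 = 7.8 mm.

7.8 mm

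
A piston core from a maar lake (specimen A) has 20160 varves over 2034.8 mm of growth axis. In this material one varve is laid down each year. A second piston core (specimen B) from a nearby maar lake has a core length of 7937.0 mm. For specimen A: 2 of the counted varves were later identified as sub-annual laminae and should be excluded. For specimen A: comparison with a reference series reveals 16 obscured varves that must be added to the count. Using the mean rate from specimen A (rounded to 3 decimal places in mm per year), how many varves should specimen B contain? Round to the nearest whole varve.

Specimen A: true varve count = 20160 − 2 + 16 = 20174.
A: 2034.8 mm over 20174 years gives 2034.8 / 20174 ≈ 0.101 mm/year.
For B, 7937.0 / 0.101 = 78584.16 years ≈ 78584 varves.

78584 varves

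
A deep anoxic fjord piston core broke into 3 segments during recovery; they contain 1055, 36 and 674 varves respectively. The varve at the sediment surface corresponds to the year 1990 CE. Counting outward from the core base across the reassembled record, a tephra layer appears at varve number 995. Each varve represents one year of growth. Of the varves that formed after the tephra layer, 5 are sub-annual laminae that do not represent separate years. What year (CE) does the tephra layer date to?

1225 CE

Total varves = 1055 + 36 + 674 = 1765.
1765 − 995 = 770 varves lie beyond the tephra layer toward the sediment surface.
Removing the 5 false varves leaves 770 − 5 = 765 true varves beyond the tephra layer.
Counting back 765 years from 1990 CE places the tephra layer in 1990 − 765 = 1225 CE.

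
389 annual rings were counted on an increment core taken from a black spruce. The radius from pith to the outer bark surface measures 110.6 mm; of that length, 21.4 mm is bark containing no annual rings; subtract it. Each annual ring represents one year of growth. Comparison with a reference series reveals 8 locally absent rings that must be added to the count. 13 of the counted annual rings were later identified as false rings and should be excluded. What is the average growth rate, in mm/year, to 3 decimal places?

After corrections the count is 389 − 13 + 8 = 384 annual rings.
Net length = 110.6 − 21.4 = 89.2 mm.
Extension rate ≈ 89.2 / 384 = 0.232 mm/year.

0.232 mm/year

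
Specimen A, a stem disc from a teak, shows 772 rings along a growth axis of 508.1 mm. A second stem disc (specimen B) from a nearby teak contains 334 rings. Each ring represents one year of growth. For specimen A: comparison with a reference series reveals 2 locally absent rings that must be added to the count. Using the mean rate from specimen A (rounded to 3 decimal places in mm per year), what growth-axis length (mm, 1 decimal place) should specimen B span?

Specimen A: correcting the raw count gives 772 + 2 = 774 true rings.
A: Extension rate ≈ 508.1 / 774 = 0.656 mm per year.
Length of B = 0.656 × 334 = 219.1 mm.

219.1 mm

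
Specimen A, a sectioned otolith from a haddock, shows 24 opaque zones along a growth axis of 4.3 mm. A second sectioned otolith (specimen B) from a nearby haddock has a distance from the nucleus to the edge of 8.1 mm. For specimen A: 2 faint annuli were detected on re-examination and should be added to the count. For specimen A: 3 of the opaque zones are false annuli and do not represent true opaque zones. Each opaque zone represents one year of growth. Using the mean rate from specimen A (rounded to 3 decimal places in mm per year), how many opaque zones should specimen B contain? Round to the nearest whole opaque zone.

Specimen A: adjusted count: 24 − 3 + 2 = 23 opaque zones.
A: Mean rate = 4.3 mm / 23 years ≈ 0.187 mm/year.
Specimen B: 8.1 mm / 0.187 mm per year = 43.32 years ≈ 43 opaque zones.

43 opaque zones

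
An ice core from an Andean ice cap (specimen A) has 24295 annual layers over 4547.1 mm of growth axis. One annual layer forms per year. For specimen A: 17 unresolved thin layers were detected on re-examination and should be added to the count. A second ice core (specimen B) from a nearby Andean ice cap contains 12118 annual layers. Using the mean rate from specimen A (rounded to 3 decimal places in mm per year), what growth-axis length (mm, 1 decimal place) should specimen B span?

2266.1 mm

Specimen A: after corrections the count is 24295 + 17 = 24312 annual layers.
A: Extension rate ≈ 4547.1 / 24312 = 0.187 mm/yr.
For B, 0.187 mm/year × 12118 years = 2266.1 mm.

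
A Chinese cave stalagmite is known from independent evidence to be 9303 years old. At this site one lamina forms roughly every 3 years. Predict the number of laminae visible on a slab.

3101 laminae

One lamina every 3 years means 9303 / 3 = 3101 laminae.
So 3101 laminae should be present.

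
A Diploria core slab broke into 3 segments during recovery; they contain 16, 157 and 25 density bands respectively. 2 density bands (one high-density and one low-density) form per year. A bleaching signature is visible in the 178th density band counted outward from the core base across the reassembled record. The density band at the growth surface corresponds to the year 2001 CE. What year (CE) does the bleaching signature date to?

Total density bands = 16 + 157 + 25 = 198.
The bleaching signature sits at density band 178 from the core base, so 198 − 178 = 20 density bands formed after it.
Dividing by 2 density bands per year: 20 / 2 = 10 years.
Counting back 10 years from 2001 CE places the bleaching signature in 2001 − 10 = 1991 CE.

1991 CE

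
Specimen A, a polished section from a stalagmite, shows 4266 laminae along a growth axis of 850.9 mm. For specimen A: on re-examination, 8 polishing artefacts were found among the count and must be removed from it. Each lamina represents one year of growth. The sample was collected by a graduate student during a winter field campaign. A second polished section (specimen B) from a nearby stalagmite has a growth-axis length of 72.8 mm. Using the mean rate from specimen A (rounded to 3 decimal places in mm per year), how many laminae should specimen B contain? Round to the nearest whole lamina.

364 laminae

Specimen A: after corrections the count is 4266 − 8 = 4258 laminae.
A: Extension rate ≈ 850.9 / 4258 = 0.200 mm per year.
For B, 72.8 / 0.200 = 364.00 years ≈ 364 laminae.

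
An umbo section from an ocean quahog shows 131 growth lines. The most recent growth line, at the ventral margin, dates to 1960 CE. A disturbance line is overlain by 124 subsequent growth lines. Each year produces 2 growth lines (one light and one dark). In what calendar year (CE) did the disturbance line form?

1898 CE

There are 124 growth lines younger than the disturbance line.
Dividing by 2 growth lines per year: 124 / 2 = 62 years.
Counting back 62 years from 1960 CE places the disturbance line in 1960 − 62 = 1898 CE.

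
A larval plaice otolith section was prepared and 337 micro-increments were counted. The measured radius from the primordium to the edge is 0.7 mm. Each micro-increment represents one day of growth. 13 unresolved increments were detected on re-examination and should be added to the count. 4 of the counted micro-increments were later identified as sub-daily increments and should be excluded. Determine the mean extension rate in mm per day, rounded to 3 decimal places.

True micro-increment count = 337 − 4 + 13 = 346.
0.7 mm over 346 days gives 0.7 / 346 ≈ 0.002 mm per day.

0.002 mm per day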